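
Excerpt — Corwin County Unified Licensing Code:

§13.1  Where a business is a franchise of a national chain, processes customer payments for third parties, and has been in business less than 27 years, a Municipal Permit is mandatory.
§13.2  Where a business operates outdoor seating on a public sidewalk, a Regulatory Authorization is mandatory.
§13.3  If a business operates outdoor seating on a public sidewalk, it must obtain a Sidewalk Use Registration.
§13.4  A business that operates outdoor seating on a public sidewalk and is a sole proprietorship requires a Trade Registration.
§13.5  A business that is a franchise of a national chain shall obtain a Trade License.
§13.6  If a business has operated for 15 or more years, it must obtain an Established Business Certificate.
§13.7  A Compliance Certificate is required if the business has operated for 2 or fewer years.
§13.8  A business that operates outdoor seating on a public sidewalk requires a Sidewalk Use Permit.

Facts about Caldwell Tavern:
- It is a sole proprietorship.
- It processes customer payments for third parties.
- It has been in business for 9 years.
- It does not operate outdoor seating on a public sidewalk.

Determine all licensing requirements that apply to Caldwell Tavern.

§13.1 is a sole proprietorship (not: is a franchise of a national chain); processes customer payments for third parties; years in business 9 < 27 → Municipal Permit not required.
§13.2 does not operate outdoor seating on a public sidewalk → Regulatory Authorization not required.
§13.3 does not operate outdoor seating on a public sidewalk → Sidewalk Use Registration not required.
§13.4 does not operate outdoor seating on a public sidewalk; is a sole proprietorship → Trade Registration not required.
§13.5 is a sole proprietorship (not: is a franchise of a national chain) → Trade License not required.
§13.6 years in business 9 < 15 → Established Business Certificate not required.
§13.7 years in business 9 > 2 → Compliance Certificate not required.
§13.8 does not operate outdoor seating on a public sidewalk → Sidewalk Use Permit not required.

None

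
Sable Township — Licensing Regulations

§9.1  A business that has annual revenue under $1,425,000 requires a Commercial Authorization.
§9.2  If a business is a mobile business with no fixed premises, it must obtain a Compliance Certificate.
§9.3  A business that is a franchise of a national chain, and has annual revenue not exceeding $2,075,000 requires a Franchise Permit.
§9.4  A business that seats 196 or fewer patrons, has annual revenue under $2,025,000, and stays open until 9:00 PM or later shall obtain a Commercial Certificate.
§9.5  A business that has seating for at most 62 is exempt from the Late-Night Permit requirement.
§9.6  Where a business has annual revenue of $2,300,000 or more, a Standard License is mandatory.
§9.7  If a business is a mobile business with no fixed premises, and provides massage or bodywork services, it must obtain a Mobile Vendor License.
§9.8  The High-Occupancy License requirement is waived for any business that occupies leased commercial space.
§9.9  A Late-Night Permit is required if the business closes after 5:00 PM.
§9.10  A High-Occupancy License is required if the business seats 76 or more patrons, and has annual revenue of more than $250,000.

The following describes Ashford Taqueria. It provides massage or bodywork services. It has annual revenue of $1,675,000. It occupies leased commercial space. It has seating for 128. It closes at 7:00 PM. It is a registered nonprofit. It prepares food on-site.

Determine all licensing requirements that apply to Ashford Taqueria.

§9.1 revenue $1,675,000 ≥ $1,425,000 → Commercial Authorization not required.
§9.2 occupies leased commercial space (not: is a mobile business with no fixed premises) → Compliance Certificate not required.
§9.3 is a registered nonprofit (not: is a franchise of a national chain); revenue $1,675,000 ≤ $2,075,000 → Franchise Permit not required.
§9.4 seating 128 ≤ 196; revenue $1,675,000 < $2,025,000; closes 7:00 PM, at/before 9:00 PM → Commercial Certificate not required.
§9.5 seating 128 > 62 → Late-Night Permit exemption does not apply.
§9.6 revenue $1,675,000 < $2,300,000 → Standard License not required.
§9.7 occupies leased commercial space (not: is a mobile business with no fixed premises); provides massage or bodywork services → Mobile Vendor License not required.
§9.8 occupies leased commercial space → exempt from High-Occupancy License.
§9.9 closes 7:00 PM, after 5:00 PM → Late-Night Permit required.
§9.10 seating 128 ≥ 76; revenue $1,675,000 > $250,000 → High-Occupancy License required.

Late-Night Permit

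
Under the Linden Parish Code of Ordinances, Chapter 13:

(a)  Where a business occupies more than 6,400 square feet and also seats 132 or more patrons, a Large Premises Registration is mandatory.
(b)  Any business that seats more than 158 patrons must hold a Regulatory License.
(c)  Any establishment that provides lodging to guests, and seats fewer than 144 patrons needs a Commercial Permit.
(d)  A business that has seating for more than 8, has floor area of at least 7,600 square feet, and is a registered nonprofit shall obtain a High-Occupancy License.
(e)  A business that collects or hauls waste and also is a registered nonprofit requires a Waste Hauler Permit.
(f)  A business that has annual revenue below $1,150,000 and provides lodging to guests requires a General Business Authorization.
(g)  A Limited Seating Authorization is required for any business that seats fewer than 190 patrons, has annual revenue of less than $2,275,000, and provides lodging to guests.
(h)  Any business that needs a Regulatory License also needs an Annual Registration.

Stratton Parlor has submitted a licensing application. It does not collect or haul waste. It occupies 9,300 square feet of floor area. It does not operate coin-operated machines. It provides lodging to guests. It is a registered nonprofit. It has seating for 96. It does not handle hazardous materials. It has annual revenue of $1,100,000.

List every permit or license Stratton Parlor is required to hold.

(a) floor area 9,300 square feet > 6,400 square feet; seating 96 < 132 → Large Premises Registration not required.
(b) seating 96 ≤ 158 → Regulatory License not required.
(c) provides lodging to guests; seating 96 < 144 → Commercial Permit required.
(d) seating 96 > 8; floor area 9,300 square feet ≥ 7,600 square feet; is a registered nonprofit → High-Occupancy License required.
(e) does not collect or haul waste; is a registered nonprofit → Waste Hauler Permit not required.
(f) revenue $1,100,000 < $1,150,000; provides lodging to guests → General Business Authorization required.
(g) seating 96 < 190; revenue $1,100,000 < $2,275,000; provides lodging to guests → Limited Seating Authorization required.
(h) Regulatory License is not required → no effect.

Commercial Permit, General Business Authorization, High-Occupancy License, Limited Seating Authorization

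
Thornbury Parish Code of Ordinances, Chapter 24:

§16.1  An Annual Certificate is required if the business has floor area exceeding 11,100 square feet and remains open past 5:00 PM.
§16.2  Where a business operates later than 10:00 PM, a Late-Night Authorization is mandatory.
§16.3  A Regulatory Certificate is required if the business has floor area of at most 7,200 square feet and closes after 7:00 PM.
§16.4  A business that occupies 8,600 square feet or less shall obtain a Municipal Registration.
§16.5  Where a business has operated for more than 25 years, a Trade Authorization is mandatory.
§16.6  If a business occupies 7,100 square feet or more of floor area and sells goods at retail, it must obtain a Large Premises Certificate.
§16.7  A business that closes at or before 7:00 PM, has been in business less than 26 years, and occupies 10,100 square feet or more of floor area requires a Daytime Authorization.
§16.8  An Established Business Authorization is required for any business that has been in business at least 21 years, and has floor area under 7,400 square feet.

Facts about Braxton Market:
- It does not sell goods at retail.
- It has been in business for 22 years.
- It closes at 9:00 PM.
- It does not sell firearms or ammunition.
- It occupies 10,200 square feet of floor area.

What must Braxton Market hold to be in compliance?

§16.1 floor area 10,200 square feet ≤ 11,100 square feet; closes 9:00 PM, after 5:00 PM → Annual Certificate not required.
§16.2 closes 9:00 PM, at/before 10:00 PM → Late-Night Authorization not required.
§16.3 floor area 10,200 square feet > 7,200 square feet; closes 9:00 PM, after 7:00 PM → Regulatory Certificate not required.
§16.4 floor area 10,200 square feet > 8,600 square feet → Municipal Registration not required.
§16.5 years in business 22 ≤ 25 → Trade Authorization not required.
§16.6 floor area 10,200 square feet ≥ 7,100 square feet; does not sell goods at retail → Large Premises Certificate not required.
§16.7 closes 9:00 PM, after 7:00 PM; years in business 22 < 26; floor area 10,200 square feet ≥ 10,100 square feet → Daytime Authorization not required.
§16.8 years in business 22 ≥ 21; floor area 10,200 square feet ≥ 7,400 square feet → Established Business Authorization not required.

None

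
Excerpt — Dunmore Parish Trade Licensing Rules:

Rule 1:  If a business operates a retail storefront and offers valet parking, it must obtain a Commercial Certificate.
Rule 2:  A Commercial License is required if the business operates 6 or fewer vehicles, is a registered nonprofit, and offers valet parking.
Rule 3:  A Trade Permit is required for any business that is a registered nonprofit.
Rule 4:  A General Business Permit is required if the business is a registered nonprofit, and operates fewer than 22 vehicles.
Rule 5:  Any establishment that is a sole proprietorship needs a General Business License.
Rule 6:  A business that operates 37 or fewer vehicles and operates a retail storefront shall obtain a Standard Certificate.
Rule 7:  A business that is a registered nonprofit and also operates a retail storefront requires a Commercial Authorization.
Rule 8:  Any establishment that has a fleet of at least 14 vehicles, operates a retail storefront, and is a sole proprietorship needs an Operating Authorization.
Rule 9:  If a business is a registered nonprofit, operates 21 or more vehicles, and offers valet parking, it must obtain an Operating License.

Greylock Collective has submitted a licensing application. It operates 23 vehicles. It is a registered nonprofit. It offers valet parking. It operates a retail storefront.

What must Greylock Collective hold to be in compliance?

Rule 1: operates a retail storefront; offers valet parking → Commercial Certificate required.
Rule 2: vehicles 23 > 6; is a registered nonprofit; offers valet parking → Commercial License not required.
Rule 3: is a registered nonprofit → Trade Permit required.
Rule 4: is a registered nonprofit; vehicles 23 ≥ 22 → General Business Permit not required.
Rule 5: is a registered nonprofit (not: is a sole proprietorship) → General Business License not required.
Rule 6: vehicles 23 ≤ 37; operates a retail storefront → Standard Certificate required.
Rule 7: is a registered nonprofit; operates a retail storefront → Commercial Authorization required.
Rule 8: vehicles 23 ≥ 14; operates a retail storefront; is a registered nonprofit (not: is a sole proprietorship) → Operating Authorization not required.
Rule 9: is a registered nonprofit; vehicles 23 ≥ 21; offers valet parking → Operating License required.

Commercial Authorization, Commercial Certificate, Operating License, Standard Certificate, Trade Permit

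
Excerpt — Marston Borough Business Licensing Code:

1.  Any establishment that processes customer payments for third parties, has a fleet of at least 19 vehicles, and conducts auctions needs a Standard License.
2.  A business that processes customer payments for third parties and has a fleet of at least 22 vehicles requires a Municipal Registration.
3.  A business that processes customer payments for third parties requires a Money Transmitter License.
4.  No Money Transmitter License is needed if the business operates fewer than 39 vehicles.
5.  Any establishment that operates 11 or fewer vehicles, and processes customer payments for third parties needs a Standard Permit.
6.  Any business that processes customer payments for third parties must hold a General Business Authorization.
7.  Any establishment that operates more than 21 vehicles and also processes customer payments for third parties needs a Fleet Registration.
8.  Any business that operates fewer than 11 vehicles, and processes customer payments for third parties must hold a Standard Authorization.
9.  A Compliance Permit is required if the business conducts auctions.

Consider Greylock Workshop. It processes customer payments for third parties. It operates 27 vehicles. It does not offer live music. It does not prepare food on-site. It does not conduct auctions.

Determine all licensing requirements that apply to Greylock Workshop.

Fleet Registration, General Business Authorization, Municipal Registration

1. processes customer payments for third parties; vehicles 27 ≥ 19; does not conduct auctions → Standard License not required.
2. processes customer payments for third parties; vehicles 27 ≥ 22 → Municipal Registration required.
3. processes customer payments for third parties → Money Transmitter License required.
4. vehicles 27 < 39 → exempt from Money Transmitter License.
5. vehicles 27 > 11; processes customer payments for third parties → Standard Permit not required.
6. processes customer payments for third parties → General Business Authorization required.
7. vehicles 27 > 21; processes customer payments for third parties → Fleet Registration required.
8. vehicles 27 ≥ 11; processes customer payments for third parties → Standard Authorization not required.
9. does not conduct auctions → Compliance Permit not required.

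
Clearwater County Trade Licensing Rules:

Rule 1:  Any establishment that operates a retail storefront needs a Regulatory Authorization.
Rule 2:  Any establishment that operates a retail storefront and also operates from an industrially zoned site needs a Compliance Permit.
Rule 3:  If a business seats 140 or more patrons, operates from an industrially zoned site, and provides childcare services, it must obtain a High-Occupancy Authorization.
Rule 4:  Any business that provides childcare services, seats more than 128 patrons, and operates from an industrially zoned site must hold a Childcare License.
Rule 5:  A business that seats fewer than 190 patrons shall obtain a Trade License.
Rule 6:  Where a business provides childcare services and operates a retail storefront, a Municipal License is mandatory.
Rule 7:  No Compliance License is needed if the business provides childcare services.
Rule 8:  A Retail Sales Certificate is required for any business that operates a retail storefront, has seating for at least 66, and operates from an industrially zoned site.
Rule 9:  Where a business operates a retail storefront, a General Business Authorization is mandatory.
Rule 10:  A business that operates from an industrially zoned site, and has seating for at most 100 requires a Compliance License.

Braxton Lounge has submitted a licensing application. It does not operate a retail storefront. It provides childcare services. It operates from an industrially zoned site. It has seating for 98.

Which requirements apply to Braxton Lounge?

Trade License

Rule 1: does not operate a retail storefront → Regulatory Authorization not required.
Rule 2: does not operate a retail storefront; operates from an industrially zoned site → Compliance Permit not required.
Rule 3: seating 98 < 140; operates from an industrially zoned site; provides childcare services → High-Occupancy Authorization not required.
Rule 4: provides childcare services; seating 98 ≤ 128; operates from an industrially zoned site → Childcare License not required.
Rule 5: seating 98 < 190 → Trade License required.
Rule 6: provides childcare services; does not operate a retail storefront → Municipal License not required.
Rule 7: provides childcare services → exempt from Compliance License.
Rule 8: does not operate a retail storefront; seating 98 ≥ 66; operates from an industrially zoned site → Retail Sales Certificate not required.
Rule 9: does not operate a retail storefront → General Business Authorization not required.
Rule 10: operates from an industrially zoned site; seating 98 ≤ 100 → Compliance License required.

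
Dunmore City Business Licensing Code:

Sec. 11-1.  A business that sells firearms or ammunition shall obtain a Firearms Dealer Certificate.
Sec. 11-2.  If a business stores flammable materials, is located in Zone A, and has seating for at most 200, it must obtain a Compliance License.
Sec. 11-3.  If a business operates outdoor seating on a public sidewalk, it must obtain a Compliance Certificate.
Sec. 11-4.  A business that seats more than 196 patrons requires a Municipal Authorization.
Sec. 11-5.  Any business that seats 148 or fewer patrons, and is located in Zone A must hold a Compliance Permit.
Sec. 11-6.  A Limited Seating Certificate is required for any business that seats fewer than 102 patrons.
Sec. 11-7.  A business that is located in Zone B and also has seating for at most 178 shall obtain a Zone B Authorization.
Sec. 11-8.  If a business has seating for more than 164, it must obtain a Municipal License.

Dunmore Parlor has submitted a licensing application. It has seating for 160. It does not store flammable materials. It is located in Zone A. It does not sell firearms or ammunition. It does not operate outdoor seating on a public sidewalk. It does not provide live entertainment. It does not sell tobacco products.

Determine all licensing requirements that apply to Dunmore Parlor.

Sec. 11-1. does not sell firearms or ammunition → Firearms Dealer Certificate not required.
Sec. 11-2. does not store flammable materials; is located in Zone A; seating 160 ≤ 200 → Compliance License not required.
Sec. 11-3. does not operate outdoor seating on a public sidewalk → Compliance Certificate not required.
Sec. 11-4. seating 160 ≤ 196 → Municipal Authorization not required.
Sec. 11-5. seating 160 > 148; is located in Zone A → Compliance Permit not required.
Sec. 11-6. seating 160 ≥ 102 → Limited Seating Certificate not required.
Sec. 11-7. is located in Zone A (not: is located in Zone B); seating 160 ≤ 178 → Zone B Authorization not required.
Sec. 11-8. seating 160 ≤ 164 → Municipal License not required.

None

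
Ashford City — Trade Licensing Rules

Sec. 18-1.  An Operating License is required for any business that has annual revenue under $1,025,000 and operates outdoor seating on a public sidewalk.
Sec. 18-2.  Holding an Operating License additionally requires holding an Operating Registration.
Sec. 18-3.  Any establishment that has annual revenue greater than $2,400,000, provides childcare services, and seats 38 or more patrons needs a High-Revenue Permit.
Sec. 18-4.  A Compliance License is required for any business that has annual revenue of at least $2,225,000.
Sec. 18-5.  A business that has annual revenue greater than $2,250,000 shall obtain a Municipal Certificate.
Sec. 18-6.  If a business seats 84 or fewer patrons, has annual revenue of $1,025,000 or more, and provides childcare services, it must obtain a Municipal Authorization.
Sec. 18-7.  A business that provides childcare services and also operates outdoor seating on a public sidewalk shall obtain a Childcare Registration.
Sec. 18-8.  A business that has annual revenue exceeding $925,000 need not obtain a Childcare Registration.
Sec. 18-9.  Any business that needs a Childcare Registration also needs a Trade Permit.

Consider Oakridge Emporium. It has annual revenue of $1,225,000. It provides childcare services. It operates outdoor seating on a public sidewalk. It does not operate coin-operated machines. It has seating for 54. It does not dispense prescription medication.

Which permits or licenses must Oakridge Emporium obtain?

Sec. 18-1. revenue $1,225,000 ≥ $1,025,000; operates outdoor seating on a public sidewalk → Operating License not required.
Sec. 18-2. Operating License is not required → no effect.
Sec. 18-3. revenue $1,225,000 ≤ $2,400,000; provides childcare services; seating 54 ≥ 38 → High-Revenue Permit not required.
Sec. 18-4. revenue $1,225,000 < $2,225,000 → Compliance License not required.
Sec. 18-5. revenue $1,225,000 ≤ $2,250,000 → Municipal Certificate not required.
Sec. 18-6. seating 54 ≤ 84; revenue $1,225,000 ≥ $1,025,000; provides childcare services → Municipal Authorization required.
Sec. 18-7. provides childcare services; operates outdoor seating on a public sidewalk → Childcare Registration required.
Sec. 18-8. revenue $1,225,000 > $925,000 → exempt from Childcare Registration.
Sec. 18-9. Childcare Registration is not required → no effect.

Municipal Authorization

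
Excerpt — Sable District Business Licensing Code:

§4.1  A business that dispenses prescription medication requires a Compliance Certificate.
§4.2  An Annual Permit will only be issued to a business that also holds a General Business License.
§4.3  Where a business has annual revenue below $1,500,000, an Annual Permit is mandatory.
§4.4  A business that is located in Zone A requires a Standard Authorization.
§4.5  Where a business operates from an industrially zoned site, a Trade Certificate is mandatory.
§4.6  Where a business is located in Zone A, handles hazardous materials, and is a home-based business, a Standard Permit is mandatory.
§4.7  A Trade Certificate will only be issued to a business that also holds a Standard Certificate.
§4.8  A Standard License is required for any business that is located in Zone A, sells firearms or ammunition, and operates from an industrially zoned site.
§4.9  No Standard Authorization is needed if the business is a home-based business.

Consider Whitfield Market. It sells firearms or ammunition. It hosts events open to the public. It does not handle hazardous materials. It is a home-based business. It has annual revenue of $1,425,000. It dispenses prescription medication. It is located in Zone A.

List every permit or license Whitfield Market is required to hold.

Annual Permit, Compliance Certificate, General Business License

§4.1 dispenses prescription medication → Compliance Certificate required.
§4.2 Annual Permit is required → General Business License also required.
§4.3 revenue $1,425,000 < $1,500,000 → Annual Permit required.
§4.4 is located in Zone A → Standard Authorization required.
§4.5 is a home-based business (not: operates from an industrially zoned site) → Trade Certificate not required.
§4.6 is located in Zone A; does not handle hazardous materials; is a home-based business → Standard Permit not required.
§4.7 Trade Certificate is not required → no effect.
§4.8 is located in Zone A; sells firearms or ammunition; is a home-based business (not: operates from an industrially zoned site) → Standard License not required.
§4.9 is a home-based business → exempt from Standard Authorization.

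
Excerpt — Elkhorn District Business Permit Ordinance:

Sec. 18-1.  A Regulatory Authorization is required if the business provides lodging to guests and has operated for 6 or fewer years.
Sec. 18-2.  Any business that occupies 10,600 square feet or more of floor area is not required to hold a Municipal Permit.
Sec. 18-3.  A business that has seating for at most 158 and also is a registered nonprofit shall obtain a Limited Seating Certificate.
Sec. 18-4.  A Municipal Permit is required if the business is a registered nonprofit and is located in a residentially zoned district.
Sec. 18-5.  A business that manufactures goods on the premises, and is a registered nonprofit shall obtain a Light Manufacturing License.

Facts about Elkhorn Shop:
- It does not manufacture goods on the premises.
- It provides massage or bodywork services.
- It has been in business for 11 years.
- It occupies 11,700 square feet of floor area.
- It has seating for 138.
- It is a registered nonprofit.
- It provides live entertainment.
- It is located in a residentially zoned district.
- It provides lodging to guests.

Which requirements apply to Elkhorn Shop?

Sec. 18-1. provides lodging to guests; years in business 11 > 6 → Regulatory Authorization not required.
Sec. 18-2. floor area 11,700 square feet ≥ 10,600 square feet → exempt from Municipal Permit.
Sec. 18-3. seating 138 ≤ 158; is a registered nonprofit → Limited Seating Certificate required.
Sec. 18-4. is a registered nonprofit; is located in a residentially zoned district → Municipal Permit required.
Sec. 18-5. does not manufacture goods on the premises; is a registered nonprofit → Light Manufacturing License not required.

Limited Seating Certificate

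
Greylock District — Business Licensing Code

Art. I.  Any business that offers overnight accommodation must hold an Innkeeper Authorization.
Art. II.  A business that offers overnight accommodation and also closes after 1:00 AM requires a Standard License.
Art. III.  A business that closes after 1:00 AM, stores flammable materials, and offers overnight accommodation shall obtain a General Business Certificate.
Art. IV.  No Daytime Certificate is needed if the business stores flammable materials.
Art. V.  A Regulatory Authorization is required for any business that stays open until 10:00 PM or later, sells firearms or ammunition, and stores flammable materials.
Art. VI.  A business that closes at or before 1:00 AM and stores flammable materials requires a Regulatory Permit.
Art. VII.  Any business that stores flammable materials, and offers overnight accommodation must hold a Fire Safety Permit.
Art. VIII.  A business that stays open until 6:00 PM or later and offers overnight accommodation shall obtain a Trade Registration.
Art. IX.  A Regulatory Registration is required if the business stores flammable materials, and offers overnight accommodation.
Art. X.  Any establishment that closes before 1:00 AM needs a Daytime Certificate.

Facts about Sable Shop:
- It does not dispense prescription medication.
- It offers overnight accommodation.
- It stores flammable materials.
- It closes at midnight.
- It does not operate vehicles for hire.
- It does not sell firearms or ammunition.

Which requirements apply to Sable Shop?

Art. I. offers overnight accommodation → Innkeeper Authorization required.
Art. II. offers overnight accommodation; closes midnight, at/before 1:00 AM → Standard License not required.
Art. III. closes midnight, at/before 1:00 AM; stores flammable materials; offers overnight accommodation → General Business Certificate not required.
Art. IV. stores flammable materials → exempt from Daytime Certificate.
Art. V. closes midnight, after 10:00 PM; does not sell firearms or ammunition; stores flammable materials → Regulatory Authorization not required.
Art. VI. closes midnight, at/before 1:00 AM; stores flammable materials → Regulatory Permit required.
Art. VII. stores flammable materials; offers overnight accommodation → Fire Safety Permit required.
Art. VIII. closes midnight, after 6:00 PM; offers overnight accommodation → Trade Registration required.
Art. IX. stores flammable materials; offers overnight accommodation → Regulatory Registration required.
Art. X. closes midnight, at/before 1:00 AM → Daytime Certificate required.

Fire Safety Permit, Innkeeper Authorization, Regulatory Permit, Regulatory Registration, Trade Registration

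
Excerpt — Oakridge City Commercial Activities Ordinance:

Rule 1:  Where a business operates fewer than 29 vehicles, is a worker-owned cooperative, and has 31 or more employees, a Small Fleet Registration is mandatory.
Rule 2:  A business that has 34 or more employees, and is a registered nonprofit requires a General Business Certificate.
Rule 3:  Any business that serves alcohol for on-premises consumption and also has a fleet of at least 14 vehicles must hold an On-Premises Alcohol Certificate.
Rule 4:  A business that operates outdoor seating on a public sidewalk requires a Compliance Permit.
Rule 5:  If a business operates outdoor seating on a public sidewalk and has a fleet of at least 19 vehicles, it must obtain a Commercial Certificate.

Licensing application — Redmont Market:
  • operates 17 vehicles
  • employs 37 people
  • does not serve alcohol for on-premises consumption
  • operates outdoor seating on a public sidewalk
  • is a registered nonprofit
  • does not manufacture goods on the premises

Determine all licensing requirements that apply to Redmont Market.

Compliance Permit, General Business Certificate

Rule 1: vehicles 17 < 29; is a registered nonprofit (not: is a worker-owned cooperative); employees 37 ≥ 31 → Small Fleet Registration not required.
Rule 2: employees 37 ≥ 34; is a registered nonprofit → General Business Certificate required.
Rule 3: does not serve alcohol for on-premises consumption; vehicles 17 ≥ 14 → On-Premises Alcohol Certificate not required.
Rule 4: operates outdoor seating on a public sidewalk → Compliance Permit required.
Rule 5: operates outdoor seating on a public sidewalk; vehicles 17 < 19 → Commercial Certificate not required.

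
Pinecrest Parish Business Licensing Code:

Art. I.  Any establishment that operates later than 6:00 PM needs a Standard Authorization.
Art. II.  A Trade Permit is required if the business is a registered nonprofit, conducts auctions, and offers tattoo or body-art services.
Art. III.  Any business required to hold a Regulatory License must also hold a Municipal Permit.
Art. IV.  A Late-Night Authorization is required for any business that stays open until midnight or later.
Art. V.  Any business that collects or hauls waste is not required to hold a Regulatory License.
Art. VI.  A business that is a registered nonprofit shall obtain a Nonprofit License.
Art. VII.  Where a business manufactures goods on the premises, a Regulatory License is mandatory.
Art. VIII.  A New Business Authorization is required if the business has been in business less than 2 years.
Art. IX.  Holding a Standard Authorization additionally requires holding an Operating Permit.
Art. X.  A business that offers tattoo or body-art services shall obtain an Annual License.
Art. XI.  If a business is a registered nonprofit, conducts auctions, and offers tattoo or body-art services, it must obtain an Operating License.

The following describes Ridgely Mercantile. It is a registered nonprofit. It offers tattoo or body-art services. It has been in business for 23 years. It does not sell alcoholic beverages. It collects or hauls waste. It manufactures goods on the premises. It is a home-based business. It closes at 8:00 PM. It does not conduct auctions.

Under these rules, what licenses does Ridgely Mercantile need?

Annual License, Nonprofit License, Operating Permit, Standard Authorization

Art. I. closes 8:00 PM, after 6:00 PM → Standard Authorization required.
Art. II. is a registered nonprofit; does not conduct auctions; offers tattoo or body-art services → Trade Permit not required.
Art. III. Regulatory License is not required → no effect.
Art. IV. closes 8:00 PM, at/before midnight → Late-Night Authorization not required.
Art. V. collects or hauls waste → exempt from Regulatory License.
Art. VI. is a registered nonprofit → Nonprofit License required.
Art. VII. manufactures goods on the premises → Regulatory License required.
Art. VIII. years in business 23 ≥ 2 → New Business Authorization not required.
Art. IX. Standard Authorization is required → Operating Permit also required.
Art. X. offers tattoo or body-art services → Annual License required.
Art. XI. is a registered nonprofit; does not conduct auctions; offers tattoo or body-art services → Operating License not required.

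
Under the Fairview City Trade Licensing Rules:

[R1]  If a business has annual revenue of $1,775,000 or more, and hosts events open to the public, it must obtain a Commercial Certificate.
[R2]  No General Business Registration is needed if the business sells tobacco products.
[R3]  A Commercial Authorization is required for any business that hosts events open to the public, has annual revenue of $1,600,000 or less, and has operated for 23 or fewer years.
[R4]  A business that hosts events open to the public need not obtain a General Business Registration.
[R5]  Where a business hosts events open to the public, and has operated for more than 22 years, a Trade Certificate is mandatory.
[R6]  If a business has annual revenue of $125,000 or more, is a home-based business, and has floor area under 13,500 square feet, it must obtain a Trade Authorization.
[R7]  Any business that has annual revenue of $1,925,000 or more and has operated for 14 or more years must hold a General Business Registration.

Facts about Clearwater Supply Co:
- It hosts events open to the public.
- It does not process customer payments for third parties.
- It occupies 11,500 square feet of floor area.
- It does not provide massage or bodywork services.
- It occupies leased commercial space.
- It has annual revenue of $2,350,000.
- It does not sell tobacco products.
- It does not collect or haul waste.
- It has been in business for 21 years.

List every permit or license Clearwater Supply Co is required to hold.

Commercial Certificate

[R1] revenue $2,350,000 ≥ $1,775,000; hosts events open to the public → Commercial Certificate required.
[R2] does not sell tobacco products → General Business Registration exemption does not apply.
[R3] hosts events open to the public; revenue $2,350,000 > $1,600,000; years in business 21 ≤ 23 → Commercial Authorization not required.
[R4] hosts events open to the public → exempt from General Business Registration.
[R5] hosts events open to the public; years in business 21 ≤ 22 → Trade Certificate not required.
[R6] revenue $2,350,000 ≥ $125,000; occupies leased commercial space (not: is a home-based business); floor area 11,500 square feet < 13,500 square feet → Trade Authorization not required.
[R7] revenue $2,350,000 ≥ $1,925,000; years in business 21 ≥ 14 → General Business Registration required.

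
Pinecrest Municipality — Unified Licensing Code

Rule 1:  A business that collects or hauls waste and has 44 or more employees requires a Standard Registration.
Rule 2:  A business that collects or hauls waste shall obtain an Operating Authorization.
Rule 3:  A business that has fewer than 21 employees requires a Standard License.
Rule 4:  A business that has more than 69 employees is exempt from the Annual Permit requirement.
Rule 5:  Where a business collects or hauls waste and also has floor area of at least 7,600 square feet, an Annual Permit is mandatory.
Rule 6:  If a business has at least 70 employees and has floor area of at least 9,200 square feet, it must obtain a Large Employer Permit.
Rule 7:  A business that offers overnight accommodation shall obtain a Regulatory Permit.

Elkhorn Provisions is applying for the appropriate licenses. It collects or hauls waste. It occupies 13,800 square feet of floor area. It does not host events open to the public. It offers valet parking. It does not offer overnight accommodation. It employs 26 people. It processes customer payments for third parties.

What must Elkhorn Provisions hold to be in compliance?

Annual Permit, Operating Authorization

Rule 1: collects or hauls waste; employees 26 < 44 → Standard Registration not required.
Rule 2: collects or hauls waste → Operating Authorization required.
Rule 3: employees 26 ≥ 21 → Standard License not required.
Rule 4: employees 26 ≤ 69 → Annual Permit exemption does not apply.
Rule 5: collects or hauls waste; floor area 13,800 square feet ≥ 7,600 square feet → Annual Permit required.
Rule 6: employees 26 < 70; floor area 13,800 square feet ≥ 9,200 square feet → Large Employer Permit not required.
Rule 7: does not offer overnight accommodation → Regulatory Permit not required.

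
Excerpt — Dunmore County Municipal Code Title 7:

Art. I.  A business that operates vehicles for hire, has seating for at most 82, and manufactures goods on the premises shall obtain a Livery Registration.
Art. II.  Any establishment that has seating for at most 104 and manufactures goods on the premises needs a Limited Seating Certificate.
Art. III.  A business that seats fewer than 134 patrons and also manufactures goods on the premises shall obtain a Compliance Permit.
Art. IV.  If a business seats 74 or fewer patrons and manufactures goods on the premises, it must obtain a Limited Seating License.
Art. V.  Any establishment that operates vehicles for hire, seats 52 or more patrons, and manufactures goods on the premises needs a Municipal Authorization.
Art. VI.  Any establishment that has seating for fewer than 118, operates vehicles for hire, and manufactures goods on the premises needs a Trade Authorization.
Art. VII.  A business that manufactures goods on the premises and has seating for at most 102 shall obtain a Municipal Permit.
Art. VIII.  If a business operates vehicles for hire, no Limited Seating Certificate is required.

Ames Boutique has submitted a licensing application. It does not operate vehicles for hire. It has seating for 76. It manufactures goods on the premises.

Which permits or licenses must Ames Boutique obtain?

Compliance Permit, Limited Seating Certificate, Municipal Permit

Art. I. does not operate vehicles for hire; seating 76 ≤ 82; manufactures goods on the premises → Livery Registration not required.
Art. II. seating 76 ≤ 104; manufactures goods on the premises → Limited Seating Certificate required.
Art. III. seating 76 < 134; manufactures goods on the premises → Compliance Permit required.
Art. IV. seating 76 > 74; manufactures goods on the premises → Limited Seating License not required.
Art. V. does not operate vehicles for hire; seating 76 ≥ 52; manufactures goods on the premises → Municipal Authorization not required.
Art. VI. seating 76 < 118; does not operate vehicles for hire; manufactures goods on the premises → Trade Authorization not required.
Art. VII. manufactures goods on the premises; seating 76 ≤ 102 → Municipal Permit required.
Art. VIII. does not operate vehicles for hire → Limited Seating Certificate exemption does not apply.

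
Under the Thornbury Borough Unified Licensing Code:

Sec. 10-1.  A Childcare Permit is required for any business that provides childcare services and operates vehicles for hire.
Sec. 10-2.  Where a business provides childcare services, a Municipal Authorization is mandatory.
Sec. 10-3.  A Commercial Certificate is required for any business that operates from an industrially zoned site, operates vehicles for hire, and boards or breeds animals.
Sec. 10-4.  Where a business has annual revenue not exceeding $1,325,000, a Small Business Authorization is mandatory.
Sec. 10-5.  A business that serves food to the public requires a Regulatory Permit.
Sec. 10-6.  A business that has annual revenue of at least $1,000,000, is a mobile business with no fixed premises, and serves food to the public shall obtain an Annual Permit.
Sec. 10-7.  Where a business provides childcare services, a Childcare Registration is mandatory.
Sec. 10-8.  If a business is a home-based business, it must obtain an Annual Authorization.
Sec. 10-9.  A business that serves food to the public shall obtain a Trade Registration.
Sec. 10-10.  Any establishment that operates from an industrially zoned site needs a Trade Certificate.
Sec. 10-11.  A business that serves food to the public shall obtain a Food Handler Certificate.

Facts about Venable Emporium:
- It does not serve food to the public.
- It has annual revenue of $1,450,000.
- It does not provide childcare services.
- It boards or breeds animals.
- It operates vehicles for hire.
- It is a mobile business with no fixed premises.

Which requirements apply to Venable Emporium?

None

Sec. 10-1. does not provide childcare services; operates vehicles for hire → Childcare Permit not required.
Sec. 10-2. does not provide childcare services → Municipal Authorization not required.
Sec. 10-3. is a mobile business with no fixed premises (not: operates from an industrially zoned site); operates vehicles for hire; boards or breeds animals → Commercial Certificate not required.
Sec. 10-4. revenue $1,450,000 > $1,325,000 → Small Business Authorization not required.
Sec. 10-5. does not serve food to the public → Regulatory Permit not required.
Sec. 10-6. revenue $1,450,000 ≥ $1,000,000; is a mobile business with no fixed premises; does not serve food to the public → Annual Permit not required.
Sec. 10-7. does not provide childcare services → Childcare Registration not required.
Sec. 10-8. is a mobile business with no fixed premises (not: is a home-based business) → Annual Authorization not required.
Sec. 10-9. does not serve food to the public → Trade Registration not required.
Sec. 10-10. is a mobile business with no fixed premises (not: operates from an industrially zoned site) → Trade Certificate not required.
Sec. 10-11. does not serve food to the public → Food Handler Certificate not required.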